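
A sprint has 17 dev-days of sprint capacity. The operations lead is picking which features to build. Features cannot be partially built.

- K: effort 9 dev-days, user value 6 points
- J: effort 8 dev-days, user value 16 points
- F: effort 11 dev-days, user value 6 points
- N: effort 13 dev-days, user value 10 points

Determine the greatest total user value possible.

22

J: effort 8 ≤ 17, user value 16.
K + J: effort 9 + 8 = 17 ≤ 17, user value 6 + 16 = 22.
N: effort 13 ≤ 17, user value 10.
Best is K and J with total user value 22.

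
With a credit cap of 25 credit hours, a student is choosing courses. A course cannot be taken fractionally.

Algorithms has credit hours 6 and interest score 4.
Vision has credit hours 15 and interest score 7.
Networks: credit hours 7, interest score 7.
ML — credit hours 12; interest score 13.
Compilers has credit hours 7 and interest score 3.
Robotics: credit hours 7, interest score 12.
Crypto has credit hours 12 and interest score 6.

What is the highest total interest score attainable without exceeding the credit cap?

29

Algorithms + ML + Robotics: credit hours 6 + 12 + 7 = 25 ≤ 25, interest score 4 + 13 + 12 = 29.
ML + Robotics: credit hours 12 + 7 = 19 ≤ 25, interest score 13 + 12 = 25.
Algorithms + Networks + ML: credit hours 6 + 7 + 12 = 25 ≤ 25, interest score 4 + 7 + 13 = 24.
Best is Algorithms, ML, and Robotics with total interest score 29.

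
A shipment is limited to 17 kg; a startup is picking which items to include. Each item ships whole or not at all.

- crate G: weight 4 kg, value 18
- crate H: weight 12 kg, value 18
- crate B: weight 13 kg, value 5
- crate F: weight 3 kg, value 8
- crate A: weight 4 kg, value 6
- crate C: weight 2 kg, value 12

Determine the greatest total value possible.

Treat it as a binary knapsack problem.
Take crate G, crate F, crate A, and crate C: weight 4 + 3 + 4 + 2 = 13 ≤ 17, value 18 + 8 + 6 + 12 = 44.
No other feasible combination does better.

44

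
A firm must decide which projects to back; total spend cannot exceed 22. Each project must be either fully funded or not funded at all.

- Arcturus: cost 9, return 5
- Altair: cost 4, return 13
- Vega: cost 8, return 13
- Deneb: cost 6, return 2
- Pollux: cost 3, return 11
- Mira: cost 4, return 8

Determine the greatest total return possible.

45

This is a 0-1 knapsack instance.
Take Altair, Vega, Pollux, and Mira: cost 4 + 8 + 3 + 4 = 19 ≤ 22, return 13 + 13 + 11 + 8 = 45.
No other feasible combination does better.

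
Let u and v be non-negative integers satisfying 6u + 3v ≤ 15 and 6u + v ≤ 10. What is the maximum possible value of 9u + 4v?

(u,v)=(1,3) is feasible, giving 21.
(u,v)=(1,2) is feasible, giving 17.
(u,v)=(0,4) is feasible, giving 16.
(u,v)=(1,1) is feasible, giving 13.
Maximum is 21 at (u,v)=(1,3).

21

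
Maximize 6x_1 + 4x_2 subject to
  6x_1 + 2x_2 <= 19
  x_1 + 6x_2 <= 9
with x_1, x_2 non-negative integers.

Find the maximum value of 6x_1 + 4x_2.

(x_1,x_2)=(3,0) is feasible, giving 18.
(x_1,x_2)=(2,1) is feasible, giving 16.
(x_1,x_2)=(2,0) is feasible, giving 12.
The best lattice point is (3,0), giving 18.

18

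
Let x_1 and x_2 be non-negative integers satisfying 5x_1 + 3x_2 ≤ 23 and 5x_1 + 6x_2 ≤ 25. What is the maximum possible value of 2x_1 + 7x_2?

The continuous relaxation peaks at (0, 4.17) with value 29.17; rounding to a feasible lattice point costs some objective.
(x_1,x_2)=(0,4): 5·0+3·4=12≤23, 5·0+6·4=24≤25, objective 28.
(x_1,x_2)=(1,3): 5·1+3·3=14≤23, 5·1+6·3=23≤25, objective 23.
(x_1,x_2)=(0,3): 5·0+3·3=9≤23, 5·0+6·3=18≤25, objective 21.
The best lattice point is (0,4), giving 28.

28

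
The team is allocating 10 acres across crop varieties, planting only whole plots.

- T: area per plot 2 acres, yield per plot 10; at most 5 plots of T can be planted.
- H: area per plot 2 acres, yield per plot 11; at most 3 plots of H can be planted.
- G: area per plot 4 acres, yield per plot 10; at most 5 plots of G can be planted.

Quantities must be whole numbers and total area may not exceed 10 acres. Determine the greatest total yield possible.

Take 2×T and 3×H: area 10 ≤ 10, yield 2·10 + 3·11 = 53.
H has the best ratio (11/2) and is taken to its limit of 3; remaining capacity is filled optimally with the others.

53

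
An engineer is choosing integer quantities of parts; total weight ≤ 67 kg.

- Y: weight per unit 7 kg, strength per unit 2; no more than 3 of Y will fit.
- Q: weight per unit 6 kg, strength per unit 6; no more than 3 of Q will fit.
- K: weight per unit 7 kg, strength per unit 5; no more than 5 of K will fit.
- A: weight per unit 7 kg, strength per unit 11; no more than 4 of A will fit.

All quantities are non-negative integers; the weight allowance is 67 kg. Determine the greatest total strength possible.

This is a bounded integer knapsack.
A has the best ratio (11/7); taking only A gives at most 4×11 = 44 (stopped by the supply cap of 4).
Mixing does better — 3×Q, 3×K, and 4×A: weight 67 ≤ 67, strength 3·6 + 3·5 + 4·11 = 77.

77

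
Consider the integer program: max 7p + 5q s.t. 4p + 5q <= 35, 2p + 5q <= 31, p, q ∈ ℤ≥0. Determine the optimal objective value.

56

The continuous relaxation peaks at (8.75, 0) with value 61.25; rounding to a feasible lattice point costs some objective.
(p,q)=(8,0): 4·8+5·0=32≤35, 2·8+5·0=16≤31, objective 56.
(p,q)=(7,1): 4·7+5·1=33≤35, 2·7+5·1=19≤31, objective 54.
(p,q)=(7,0): 4·7+5·0=28≤35, 2·7+5·0=14≤31, objective 49.
No feasible integer point exceeds 56.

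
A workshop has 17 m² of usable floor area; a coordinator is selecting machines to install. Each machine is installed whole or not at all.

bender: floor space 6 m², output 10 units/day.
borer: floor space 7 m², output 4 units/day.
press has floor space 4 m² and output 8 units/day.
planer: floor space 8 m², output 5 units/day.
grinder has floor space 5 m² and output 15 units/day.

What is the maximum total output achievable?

This is an integer program with binary decision variables.
Allowing fractional choices, the relaxed optimum would be about 34.2, but machines are indivisible.
press + planer + grinder: floor space 4 + 8 + 5 = 17 ≤ 17, output 8 + 5 + 15 = 28.
bender + press + grinder: floor space 6 + 4 + 5 = 15 ≤ 17, output 10 + 8 + 15 = 33.
Best is bender, press, and grinder with total output 33.

33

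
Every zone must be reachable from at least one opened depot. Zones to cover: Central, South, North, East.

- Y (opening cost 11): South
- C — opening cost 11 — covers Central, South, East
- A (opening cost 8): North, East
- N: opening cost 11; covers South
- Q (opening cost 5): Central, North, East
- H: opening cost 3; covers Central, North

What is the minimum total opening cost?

14

Choose C and H: together they cover Central, South, North, East — every zone.
Total opening cost: 11 + 3 = 14.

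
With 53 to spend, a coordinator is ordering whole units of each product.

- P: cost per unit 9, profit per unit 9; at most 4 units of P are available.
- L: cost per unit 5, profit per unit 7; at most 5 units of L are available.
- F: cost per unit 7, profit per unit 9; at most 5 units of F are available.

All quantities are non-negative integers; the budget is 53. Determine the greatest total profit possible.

Take 5×L and 4×F: cost 53 ≤ 53, profit 5·7 + 4·9 = 71.
L has the best ratio (7/5) and is taken to its limit of 5; remaining capacity is filled optimally with the others.

71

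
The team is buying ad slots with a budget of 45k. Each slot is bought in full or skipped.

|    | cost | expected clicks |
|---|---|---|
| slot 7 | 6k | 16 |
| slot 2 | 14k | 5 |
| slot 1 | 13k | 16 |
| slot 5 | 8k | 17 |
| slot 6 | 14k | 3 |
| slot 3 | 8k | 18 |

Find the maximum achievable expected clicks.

Treat it as a binary knapsack problem.
Allowing fractional choices, the relaxed optimum would be about 70.6, but ad slots are indivisible.
slot 2 + slot 1 + slot 5 + slot 3: cost 14 + 13 + 8 + 8 = 43 ≤ 45, expected clicks 5 + 16 + 17 + 18 = 56.
slot 7 + slot 1 + slot 5 + slot 3: cost 6 + 13 + 8 + 8 = 35 ≤ 45, expected clicks 16 + 16 + 17 + 18 = 67.
slot 7 + slot 2 + slot 5 + slot 3: cost 6 + 14 + 8 + 8 = 36 ≤ 45, expected clicks 16 + 5 + 17 + 18 = 56.
Best is slot 7, slot 1, slot 5, and slot 3 with total expected clicks 67.

67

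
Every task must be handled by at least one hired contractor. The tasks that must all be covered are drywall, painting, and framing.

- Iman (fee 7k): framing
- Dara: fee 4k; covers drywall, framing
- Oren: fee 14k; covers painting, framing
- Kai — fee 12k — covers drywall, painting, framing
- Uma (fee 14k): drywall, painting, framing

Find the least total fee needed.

12

The greedy cost-per-new-task heuristic would pick Dara and Kai for 16, but a cheaper cover exists.
Kai alone covers drywall, painting, framing — every task.
Total fee: 12.
No cover costs less than 12.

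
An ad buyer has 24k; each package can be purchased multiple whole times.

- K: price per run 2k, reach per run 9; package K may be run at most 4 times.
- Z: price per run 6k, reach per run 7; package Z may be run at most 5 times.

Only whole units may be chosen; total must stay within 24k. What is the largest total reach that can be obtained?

K has the best ratio (9/2); taking only K gives at most 4×9 = 36 (stopped by the supply cap of 4).
Mixing does better — 4×K and 2×Z: price 20 ≤ 24, reach 4·9 + 2·7 = 50.

50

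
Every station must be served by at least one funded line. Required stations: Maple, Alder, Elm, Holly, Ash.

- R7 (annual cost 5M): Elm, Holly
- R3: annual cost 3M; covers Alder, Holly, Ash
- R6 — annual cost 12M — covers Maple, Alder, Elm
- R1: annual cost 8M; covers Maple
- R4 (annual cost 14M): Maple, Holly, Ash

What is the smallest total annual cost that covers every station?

The greedy cost-per-new-station heuristic would pick R3, R7, and R1 for 16, but a cheaper cover exists.
Choose R3 and R6: together they cover Maple, Alder, Elm, Holly, Ash — every station.
Total annual cost: 3 + 12 = 15.
No cover costs less than 15.

15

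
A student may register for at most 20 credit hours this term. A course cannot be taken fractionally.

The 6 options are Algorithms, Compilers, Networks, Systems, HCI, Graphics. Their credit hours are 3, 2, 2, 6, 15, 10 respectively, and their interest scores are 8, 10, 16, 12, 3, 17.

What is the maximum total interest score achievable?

55

Allowing fractional choices, the relaxed optimum would be about 57.9, but courses are indivisible.
Compilers + Networks + Systems + Graphics: credit hours 2 + 2 + 6 + 10 = 20 ≤ 20, interest score 10 + 16 + 12 + 17 = 55.
Algorithms + Compilers + Networks + Systems: credit hours 3 + 2 + 2 + 6 = 13 ≤ 20, interest score 8 + 10 + 16 + 12 = 46.
Algorithms + Compilers + Networks + Graphics: credit hours 3 + 2 + 2 + 10 = 17 ≤ 20, interest score 8 + 10 + 16 + 17 = 51.
Best is Compilers, Networks, Systems, and Graphics with total interest score 55.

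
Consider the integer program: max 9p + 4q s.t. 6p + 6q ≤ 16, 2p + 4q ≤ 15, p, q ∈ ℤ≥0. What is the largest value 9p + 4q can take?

18

Relaxing integrality, the LP optimum is 24.00 at (p,q) = (2.67, 0), which is not an integer point.
(p,q)=(2,0) is feasible, giving 18.
(p,q)=(1,1) is feasible, giving 13.
(p,q)=(1,0) is feasible, giving 9.
No feasible integer point exceeds 18.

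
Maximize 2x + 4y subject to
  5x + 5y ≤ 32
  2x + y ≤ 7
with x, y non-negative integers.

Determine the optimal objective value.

The continuous relaxation peaks at (0, 6.4) with value 25.60; rounding to a feasible lattice point costs some objective.
(x,y)=(0,6): 5·0+5·6=30≤32, 2·0+1·6=6≤7, objective 24.
(x,y)=(1,5): 5·1+5·5=30≤32, 2·1+1·5=7≤7, objective 22.
(x,y)=(0,5): 5·0+5·5=25≤32, 2·0+1·5=5≤7, objective 20.
No feasible integer point exceeds 24.

24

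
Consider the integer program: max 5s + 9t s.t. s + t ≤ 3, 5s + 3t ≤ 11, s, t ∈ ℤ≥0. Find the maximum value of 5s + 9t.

(s,t)=(0,3): 1·0+1·3=3≤3, 5·0+3·3=9≤11, objective 27.
(s,t)=(1,2): 1·1+1·2=3≤3, 5·1+3·2=11≤11, objective 23.
(s,t)=(0,2): 1·0+1·2=2≤3, 5·0+3·2=6≤11, objective 18.
The best lattice point is (0,3), giving 27.

27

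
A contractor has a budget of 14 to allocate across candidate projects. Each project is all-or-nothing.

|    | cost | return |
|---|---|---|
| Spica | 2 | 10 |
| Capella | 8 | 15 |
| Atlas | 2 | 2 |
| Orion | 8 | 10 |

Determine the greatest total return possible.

Take Spica, Capella, and Atlas: cost 2 + 8 + 2 = 12 ≤ 14, return 10 + 15 + 2 = 27.
No other feasible combination does better.

27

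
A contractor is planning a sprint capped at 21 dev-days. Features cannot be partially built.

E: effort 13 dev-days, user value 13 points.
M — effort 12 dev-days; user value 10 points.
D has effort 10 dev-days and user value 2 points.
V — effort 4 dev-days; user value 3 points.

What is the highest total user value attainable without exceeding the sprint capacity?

16

Take E and V: effort 13 + 4 = 17 ≤ 21, user value 13 + 3 = 16.
No other feasible combination does better.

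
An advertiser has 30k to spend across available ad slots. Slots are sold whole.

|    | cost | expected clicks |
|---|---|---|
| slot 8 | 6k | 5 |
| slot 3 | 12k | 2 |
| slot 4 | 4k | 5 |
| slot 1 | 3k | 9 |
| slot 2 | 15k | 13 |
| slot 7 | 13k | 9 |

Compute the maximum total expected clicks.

32

Treat it as a binary knapsack problem.
Take slot 8, slot 4, slot 1, and slot 2: cost 6 + 4 + 3 + 15 = 28 ≤ 30, expected clicks 5 + 5 + 9 + 13 = 32.
No other feasible combination does better.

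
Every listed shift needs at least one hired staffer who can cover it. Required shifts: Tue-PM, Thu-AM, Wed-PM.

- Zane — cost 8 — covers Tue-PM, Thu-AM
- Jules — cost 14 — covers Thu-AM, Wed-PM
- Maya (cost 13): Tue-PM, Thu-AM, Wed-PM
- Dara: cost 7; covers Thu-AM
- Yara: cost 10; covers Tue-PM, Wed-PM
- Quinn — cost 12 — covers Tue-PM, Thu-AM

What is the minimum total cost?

13

Maya alone covers Tue-PM, Thu-AM, Wed-PM — every shift.
Total cost: 13.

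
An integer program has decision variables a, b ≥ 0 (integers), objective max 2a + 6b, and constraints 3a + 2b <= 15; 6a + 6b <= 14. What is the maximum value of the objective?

The continuous relaxation peaks at (0, 2.33) with value 14.00; rounding to a feasible lattice point costs some objective.
(a,b)=(0,2): 3·0+2·2=4≤15, 6·0+6·2=12≤14, objective 12.
(a,b)=(1,1): 3·1+2·1=5≤15, 6·1+6·1=12≤14, objective 8.
(a,b)=(0,1): 3·0+2·1=2≤15, 6·0+6·1=6≤14, objective 6.
No feasible integer point exceeds 12.

12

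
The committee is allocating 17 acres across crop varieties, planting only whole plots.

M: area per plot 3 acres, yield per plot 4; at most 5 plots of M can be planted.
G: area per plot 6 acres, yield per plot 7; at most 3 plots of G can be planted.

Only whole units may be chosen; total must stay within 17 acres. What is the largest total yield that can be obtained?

20

This is a bounded integer knapsack.
5×M: area 15 ≤ 17, yield 5·4 = 20.
3×M and 1×G: area 15 ≤ 17, yield 3·4 + 1·7 = 19.
Best is 20.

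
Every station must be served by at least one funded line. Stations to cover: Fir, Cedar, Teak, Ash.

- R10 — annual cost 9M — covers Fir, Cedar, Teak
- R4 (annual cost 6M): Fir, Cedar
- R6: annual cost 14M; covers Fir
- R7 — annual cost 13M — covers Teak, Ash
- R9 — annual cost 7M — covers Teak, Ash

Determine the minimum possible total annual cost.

This is a weighted set-cover instance.
The greedy cost-per-new-station heuristic would pick R10 and R9 for 16, but a cheaper cover exists.
Choose R4 and R9: together they cover Fir, Cedar, Teak, Ash — every station.
Total annual cost: 6 + 7 = 13.
No cover costs less than 13.

13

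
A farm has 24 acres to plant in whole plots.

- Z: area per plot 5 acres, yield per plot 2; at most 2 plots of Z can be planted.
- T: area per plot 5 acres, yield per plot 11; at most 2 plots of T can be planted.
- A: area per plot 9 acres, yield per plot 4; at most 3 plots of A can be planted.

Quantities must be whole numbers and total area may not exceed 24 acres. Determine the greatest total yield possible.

28

T has the best ratio (11/5); taking only T gives at most 2×11 = 22 (stopped by the supply cap of 2).
Mixing does better — 1×Z, 2×T, and 1×A: area 24 ≤ 24, yield 1·2 + 2·11 + 1·4 = 28.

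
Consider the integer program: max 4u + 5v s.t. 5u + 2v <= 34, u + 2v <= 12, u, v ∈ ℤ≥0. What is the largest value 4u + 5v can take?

36

(u,v)=(4,4) is feasible, giving 36.
(u,v)=(5,3) is feasible, giving 35.
(u,v)=(6,2) is feasible, giving 34.
Maximum is 36 at (u,v)=(4,4).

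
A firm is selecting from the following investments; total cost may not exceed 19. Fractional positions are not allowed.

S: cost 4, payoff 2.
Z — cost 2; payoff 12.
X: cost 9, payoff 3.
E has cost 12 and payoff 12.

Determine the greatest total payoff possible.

This is a 0-1 knapsack instance.
Allowing fractional choices, the relaxed optimum would be about 26.3, but investments are indivisible.
S + Z + E: cost 4 + 2 + 12 = 18 ≤ 19, payoff 2 + 12 + 12 = 26.
Z + E: cost 2 + 12 = 14 ≤ 19, payoff 12 + 12 = 24.
S + Z + X: cost 4 + 2 + 9 = 15 ≤ 19, payoff 2 + 12 + 3 = 17.
Best is S, Z, and E with total payoff 26.

26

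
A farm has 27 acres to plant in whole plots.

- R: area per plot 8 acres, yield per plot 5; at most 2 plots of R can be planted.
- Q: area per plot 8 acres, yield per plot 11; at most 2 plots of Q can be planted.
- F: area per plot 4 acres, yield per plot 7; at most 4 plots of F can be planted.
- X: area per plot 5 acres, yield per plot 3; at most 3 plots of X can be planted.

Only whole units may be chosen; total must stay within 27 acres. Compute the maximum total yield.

39

F has the best ratio (7/4); taking only F gives at most 4×7 = 28 (stopped by the supply cap of 4).
Mixing does better — 1×Q and 4×F: area 24 ≤ 27, yield 1·11 + 4·7 = 39.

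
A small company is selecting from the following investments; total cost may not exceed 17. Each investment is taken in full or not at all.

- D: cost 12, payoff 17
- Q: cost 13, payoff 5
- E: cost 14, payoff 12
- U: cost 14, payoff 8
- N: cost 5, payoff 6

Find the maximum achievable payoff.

23

D + N: cost 12 + 5 = 17 ≤ 17, payoff 17 + 6 = 23.
D: cost 12 ≤ 17, payoff 17.
E: cost 14 ≤ 17, payoff 12.
Best is D and N with total payoff 23.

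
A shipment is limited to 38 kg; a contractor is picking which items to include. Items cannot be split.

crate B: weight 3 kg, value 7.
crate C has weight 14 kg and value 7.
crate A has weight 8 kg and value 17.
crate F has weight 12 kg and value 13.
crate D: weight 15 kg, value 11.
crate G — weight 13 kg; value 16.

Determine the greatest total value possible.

53

This is an integer program with binary decision variables.
crate B + crate A + crate F + crate D: weight 3 + 8 + 12 + 15 = 38 ≤ 38, value 7 + 17 + 13 + 11 = 48.
crate B + crate C + crate A + crate G: weight 3 + 14 + 8 + 13 = 38 ≤ 38, value 7 + 7 + 17 + 16 = 47.
crate B + crate A + crate F + crate G: weight 3 + 8 + 12 + 13 = 36 ≤ 38, value 7 + 17 + 13 + 16 = 53.
Best is crate B, crate A, crate F, and crate G with total value 53.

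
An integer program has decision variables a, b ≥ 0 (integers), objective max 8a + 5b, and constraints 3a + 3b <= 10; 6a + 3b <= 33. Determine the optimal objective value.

(a,b)=(3,0) is feasible, giving 24.
(a,b)=(2,1) is feasible, giving 21.
(a,b)=(2,0) is feasible, giving 16.
The best lattice point is (3,0), giving 24.

24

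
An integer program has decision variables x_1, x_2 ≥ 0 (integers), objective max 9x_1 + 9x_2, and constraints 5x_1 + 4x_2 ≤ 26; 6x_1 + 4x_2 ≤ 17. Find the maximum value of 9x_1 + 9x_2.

The continuous relaxation peaks at (0, 4.25) with value 38.25; rounding to a feasible lattice point costs some objective.
(x_1,x_2)=(0,4): 5·0+4·4=16≤26, 6·0+4·4=16≤17, objective 36.
(x_1,x_2)=(0,3): 5·0+4·3=12≤26, 6·0+4·3=12≤17, objective 27.
Maximum is 36 at (x_1,x_2)=(0,4).

36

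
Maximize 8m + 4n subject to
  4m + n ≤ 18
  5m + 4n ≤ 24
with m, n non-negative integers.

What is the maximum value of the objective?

(m,n)=(4,1): 4·4+1·1=17≤18, 5·4+4·1=24≤24, objective 36.
(m,n)=(4,0): 4·4+1·0=16≤18, 5·4+4·0=20≤24, objective 32.
(m,n)=(3,2): 4·3+1·2=14≤18, 5·3+4·2=23≤24, objective 32.
No feasible integer point exceeds 36.

36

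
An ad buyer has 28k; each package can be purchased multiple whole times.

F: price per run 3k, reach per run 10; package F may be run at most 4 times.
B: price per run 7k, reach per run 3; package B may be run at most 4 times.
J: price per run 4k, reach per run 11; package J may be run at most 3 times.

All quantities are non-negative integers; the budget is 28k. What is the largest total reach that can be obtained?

3×F, 1×B, and 3×J: price 28 ≤ 28, reach 3·10 + 1·3 + 3·11 = 66.
4×F and 3×J: price 24 ≤ 28, reach 4·10 + 3·11 = 73.
Best is 73.

73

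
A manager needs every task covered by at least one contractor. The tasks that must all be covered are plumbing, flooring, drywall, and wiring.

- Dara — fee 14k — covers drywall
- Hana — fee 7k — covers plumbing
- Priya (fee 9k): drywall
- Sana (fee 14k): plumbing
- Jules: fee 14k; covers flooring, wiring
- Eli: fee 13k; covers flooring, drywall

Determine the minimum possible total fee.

30

The greedy cost-per-new-task heuristic would pick Eli, Hana, and Jules for 34, but a cheaper cover exists.
Choose Hana, Priya, and Jules: together they cover plumbing, flooring, drywall, wiring — every task.
Total fee: 7 + 9 + 14 = 30.
No cover costs less than 30.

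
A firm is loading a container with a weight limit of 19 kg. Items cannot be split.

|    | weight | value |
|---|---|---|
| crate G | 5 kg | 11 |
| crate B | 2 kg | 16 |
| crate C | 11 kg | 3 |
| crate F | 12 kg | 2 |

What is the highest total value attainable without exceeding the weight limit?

30

This is a 0-1 knapsack instance.
Allowing fractional choices, the relaxed optimum would be about 30.2, but items are indivisible.
crate G + crate B + crate F: weight 5 + 2 + 12 = 19 ≤ 19, value 11 + 16 + 2 = 29.
crate G + crate B + crate C: weight 5 + 2 + 11 = 18 ≤ 19, value 11 + 16 + 3 = 30.
Best is crate G, crate B, and crate C with total value 30.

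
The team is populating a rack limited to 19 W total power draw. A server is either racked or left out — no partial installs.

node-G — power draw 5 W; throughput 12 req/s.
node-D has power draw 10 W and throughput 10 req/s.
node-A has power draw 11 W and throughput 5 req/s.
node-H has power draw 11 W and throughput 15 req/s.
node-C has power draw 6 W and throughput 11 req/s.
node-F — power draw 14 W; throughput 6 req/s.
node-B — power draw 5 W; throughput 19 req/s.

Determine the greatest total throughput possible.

Allowing fractional choices, the relaxed optimum would be about 46.1, but servers are indivisible.
node-H + node-B: power draw 11 + 5 = 16 ≤ 19, throughput 15 + 19 = 34.
node-G + node-C + node-B: power draw 5 + 6 + 5 = 16 ≤ 19, throughput 12 + 11 + 19 = 42.
Best is node-G, node-C, and node-B with total throughput 42.

42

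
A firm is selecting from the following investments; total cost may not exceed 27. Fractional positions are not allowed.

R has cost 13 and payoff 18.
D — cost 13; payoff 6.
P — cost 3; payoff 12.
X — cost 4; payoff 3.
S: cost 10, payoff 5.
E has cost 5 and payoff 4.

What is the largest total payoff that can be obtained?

37

R + P + X + E: cost 13 + 3 + 4 + 5 = 25 ≤ 27, payoff 18 + 12 + 3 + 4 = 37.
R + P + S: cost 13 + 3 + 10 = 26 ≤ 27, payoff 18 + 12 + 5 = 35.
R + P + E: cost 13 + 3 + 5 = 21 ≤ 27, payoff 18 + 12 + 4 = 34.
Best is R, P, X, and E with total payoff 37.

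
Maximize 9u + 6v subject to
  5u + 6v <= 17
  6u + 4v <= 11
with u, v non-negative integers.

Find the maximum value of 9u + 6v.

15

Relaxing integrality, the LP optimum is 16.50 at (u,v) = (1.83, 0), which is not an integer point.
(u,v)=(1,1): 5·1+6·1=11≤17, 6·1+4·1=10≤11, objective 15.
(u,v)=(0,2): 5·0+6·2=12≤17, 6·0+4·2=8≤11, objective 12.
The best lattice point is (1,1), giving 15.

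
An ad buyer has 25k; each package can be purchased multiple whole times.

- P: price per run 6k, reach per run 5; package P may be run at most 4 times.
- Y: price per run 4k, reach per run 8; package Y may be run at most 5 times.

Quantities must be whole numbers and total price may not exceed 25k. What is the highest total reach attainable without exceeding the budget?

40

This is a bounded integer knapsack.
Y has the best ratio (8/4); taking only Y gives at most 5×8 = 40 (stopped by the supply cap of 5).
Optimal: 5×Y: price 20 ≤ 25, reach 5·8 = 40.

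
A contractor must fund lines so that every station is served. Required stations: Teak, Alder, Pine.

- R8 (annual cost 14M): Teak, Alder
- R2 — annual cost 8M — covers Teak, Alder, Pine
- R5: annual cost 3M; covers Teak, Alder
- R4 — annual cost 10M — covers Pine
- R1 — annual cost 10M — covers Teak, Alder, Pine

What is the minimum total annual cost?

8

This is an integer covering problem.
The greedy cost-per-new-station heuristic would pick R5 and R2 for 11, but a cheaper cover exists.
R2 alone covers Teak, Alder, Pine — every station.
Total annual cost: 8.
No cover costs less than 8.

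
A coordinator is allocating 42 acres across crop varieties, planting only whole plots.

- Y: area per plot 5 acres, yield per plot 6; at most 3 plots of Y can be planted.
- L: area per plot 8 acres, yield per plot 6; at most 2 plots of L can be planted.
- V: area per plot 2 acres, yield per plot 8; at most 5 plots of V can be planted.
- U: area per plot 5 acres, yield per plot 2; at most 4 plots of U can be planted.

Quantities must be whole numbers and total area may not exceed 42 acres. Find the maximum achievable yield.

70

V has the best ratio (8/2); taking only V gives at most 5×8 = 40 (stopped by the supply cap of 5).
Mixing does better — 3×Y, 2×L, and 5×V: area 41 ≤ 42, yield 3·6 + 2·6 + 5·8 = 70.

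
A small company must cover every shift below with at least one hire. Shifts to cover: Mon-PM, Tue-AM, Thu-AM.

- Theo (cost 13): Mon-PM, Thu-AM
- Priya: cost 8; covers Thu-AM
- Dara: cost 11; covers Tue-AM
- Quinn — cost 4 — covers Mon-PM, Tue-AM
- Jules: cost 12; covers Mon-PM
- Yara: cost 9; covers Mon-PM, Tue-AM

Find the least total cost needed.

Choose Priya and Quinn: together they cover Mon-PM, Tue-AM, Thu-AM — every shift.
Total cost: 8 + 4 = 12.

12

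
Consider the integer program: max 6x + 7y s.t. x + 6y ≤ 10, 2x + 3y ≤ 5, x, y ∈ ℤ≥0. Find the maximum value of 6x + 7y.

The continuous relaxation peaks at (2.5, 0) with value 15.00; rounding to a feasible lattice point costs some objective.
(x,y)=(1,1): 1·1+6·1=7≤10, 2·1+3·1=5≤5, objective 13.
(x,y)=(2,0): 1·2+6·0=2≤10, 2·2+3·0=4≤5, objective 12.
(x,y)=(0,1): 1·0+6·1=6≤10, 2·0+3·1=3≤5, objective 7.
(x,y)=(1,0): 1·1+6·0=1≤10, 2·1+3·0=2≤5, objective 6.
Maximum is 13 at (x,y)=(1,1).

13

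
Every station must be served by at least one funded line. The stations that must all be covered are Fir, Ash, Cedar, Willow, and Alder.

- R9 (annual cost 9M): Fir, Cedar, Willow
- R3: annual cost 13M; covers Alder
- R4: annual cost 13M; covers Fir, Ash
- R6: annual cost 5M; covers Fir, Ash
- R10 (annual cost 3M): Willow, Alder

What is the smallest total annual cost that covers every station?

17

Choose R9, R6, and R10: together they cover Fir, Ash, Cedar, Willow, Alder — every station.
Total annual cost: 9 + 5 + 3 = 17.
No cover costs less than 17.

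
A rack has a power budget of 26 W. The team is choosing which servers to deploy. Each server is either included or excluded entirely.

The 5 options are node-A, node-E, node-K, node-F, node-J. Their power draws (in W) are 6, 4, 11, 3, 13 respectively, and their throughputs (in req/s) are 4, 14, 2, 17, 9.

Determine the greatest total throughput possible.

node-A + node-E + node-K + node-F: power draw 6 + 4 + 11 + 3 = 24 ≤ 26, throughput 4 + 14 + 2 + 17 = 37.
node-A + node-E + node-F + node-J: power draw 6 + 4 + 3 + 13 = 26 ≤ 26, throughput 4 + 14 + 17 + 9 = 44.
node-E + node-F + node-J: power draw 4 + 3 + 13 = 20 ≤ 26, throughput 14 + 17 + 9 = 40.
Best is node-A, node-E, node-F, and node-J with total throughput 44.

44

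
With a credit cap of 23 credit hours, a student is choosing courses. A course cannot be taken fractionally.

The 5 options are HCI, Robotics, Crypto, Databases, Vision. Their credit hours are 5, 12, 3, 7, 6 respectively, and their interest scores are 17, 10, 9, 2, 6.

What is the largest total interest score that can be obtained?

36

Allowing fractional choices, the relaxed optimum would be about 39.5, but courses are indivisible.
HCI + Crypto + Databases + Vision: credit hours 5 + 3 + 7 + 6 = 21 ≤ 23, interest score 17 + 9 + 2 + 6 = 34.
HCI + Robotics + Crypto: credit hours 5 + 12 + 3 = 20 ≤ 23, interest score 17 + 10 + 9 = 36.
HCI + Robotics + Vision: credit hours 5 + 12 + 6 = 23 ≤ 23, interest score 17 + 10 + 6 = 33.
Best is HCI, Robotics, and Crypto with total interest score 36.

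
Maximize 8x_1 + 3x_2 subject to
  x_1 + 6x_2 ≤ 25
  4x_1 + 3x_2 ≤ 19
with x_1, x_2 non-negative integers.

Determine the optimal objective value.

(x_1,x_2)=(4,1): 1·4+6·1=10≤25, 4·4+3·1=19≤19, objective 35.
(x_1,x_2)=(4,0): 1·4+6·0=4≤25, 4·4+3·0=16≤19, objective 32.
(x_1,x_2)=(3,2): 1·3+6·2=15≤25, 4·3+3·2=18≤19, objective 30.
The best lattice point is (4,1), giving 35.

35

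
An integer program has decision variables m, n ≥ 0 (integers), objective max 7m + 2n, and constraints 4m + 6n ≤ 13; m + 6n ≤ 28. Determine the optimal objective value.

Relaxing integrality, the LP optimum is 22.75 at (m,n) = (3.25, 0), which is not an integer point.
(m,n)=(3,0): 4·3+6·0=12≤13, 1·3+6·0=3≤28, objective 21.
(m,n)=(2,0): 4·2+6·0=8≤13, 1·2+6·0=2≤28, objective 14.
Maximum is 21 at (m,n)=(3,0).

21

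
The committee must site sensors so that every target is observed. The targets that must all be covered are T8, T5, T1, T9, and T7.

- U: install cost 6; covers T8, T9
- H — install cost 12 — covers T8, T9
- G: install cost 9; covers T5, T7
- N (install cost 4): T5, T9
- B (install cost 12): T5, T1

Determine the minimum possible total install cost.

This is an integer covering problem.
The greedy cost-per-new-target heuristic would pick N, U, G, and B for 31, but a cheaper cover exists.
Choose U, G, and B: together they cover T8, T5, T1, T9, T7 — every target.
Total install cost: 6 + 9 + 12 = 27.
No cover costs less than 27.

27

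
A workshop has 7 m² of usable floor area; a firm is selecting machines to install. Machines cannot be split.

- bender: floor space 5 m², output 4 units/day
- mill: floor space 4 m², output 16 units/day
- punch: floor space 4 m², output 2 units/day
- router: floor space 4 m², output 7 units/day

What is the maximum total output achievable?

Take mill: floor space 4 ≤ 7, output 16.
No other feasible combination does better.

16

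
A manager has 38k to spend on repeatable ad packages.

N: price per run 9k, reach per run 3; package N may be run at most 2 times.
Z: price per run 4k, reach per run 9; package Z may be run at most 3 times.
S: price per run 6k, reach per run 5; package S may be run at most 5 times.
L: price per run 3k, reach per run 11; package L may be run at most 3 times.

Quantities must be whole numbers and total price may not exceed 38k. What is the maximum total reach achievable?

70

3×Z, 2×S, and 3×L: price 33 ≤ 38, reach 3·9 + 2·5 + 3·11 = 70.
1×N, 3×Z, 1×S, and 3×L: price 36 ≤ 38, reach 1·3 + 3·9 + 1·5 + 3·11 = 68.
Best is 70.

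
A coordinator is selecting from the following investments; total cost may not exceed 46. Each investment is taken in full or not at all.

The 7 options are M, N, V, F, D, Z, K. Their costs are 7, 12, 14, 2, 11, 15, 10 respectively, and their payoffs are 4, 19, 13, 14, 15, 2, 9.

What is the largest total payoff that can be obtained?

65

Take M, N, V, F, and D: cost 7 + 12 + 14 + 2 + 11 = 46 ≤ 46, payoff 4 + 19 + 13 + 14 + 15 = 65.
No other feasible combination does better.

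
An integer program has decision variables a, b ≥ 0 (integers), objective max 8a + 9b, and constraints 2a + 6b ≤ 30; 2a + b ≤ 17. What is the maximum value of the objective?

75

(a,b)=(6,3): 2·6+6·3=30≤30, 2·6+1·3=15≤17, objective 75.
(a,b)=(7,2): 2·7+6·2=26≤30, 2·7+1·2=16≤17, objective 74.
(a,b)=(8,1): 2·8+6·1=22≤30, 2·8+1·1=17≤17, objective 73.
(a,b)=(5,3): 2·5+6·3=28≤30, 2·5+1·3=13≤17, objective 67.
The best lattice point is (6,3), giving 75.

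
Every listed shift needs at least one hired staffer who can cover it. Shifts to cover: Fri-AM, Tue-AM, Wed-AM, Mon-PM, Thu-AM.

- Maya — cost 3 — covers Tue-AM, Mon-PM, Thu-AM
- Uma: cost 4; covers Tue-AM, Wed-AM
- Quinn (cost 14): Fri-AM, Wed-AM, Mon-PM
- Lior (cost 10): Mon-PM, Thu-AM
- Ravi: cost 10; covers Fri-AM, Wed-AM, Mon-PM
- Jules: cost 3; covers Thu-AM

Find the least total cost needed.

13

Choose Maya and Ravi: together they cover Fri-AM, Tue-AM, Wed-AM, Mon-PM, Thu-AM — every shift.
Total cost: 3 + 10 = 13.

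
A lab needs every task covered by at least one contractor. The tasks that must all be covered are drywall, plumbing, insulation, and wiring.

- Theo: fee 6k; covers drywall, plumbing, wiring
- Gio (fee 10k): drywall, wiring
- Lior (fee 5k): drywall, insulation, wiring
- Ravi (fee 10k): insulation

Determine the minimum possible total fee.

11

Choose Theo and Lior: together they cover drywall, plumbing, insulation, wiring — every task.
Total fee: 6 + 5 = 11.
No cover costs less than 11.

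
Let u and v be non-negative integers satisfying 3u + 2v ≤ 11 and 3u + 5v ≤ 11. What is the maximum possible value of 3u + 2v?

(u,v)=(3,0): 3·3+2·0=9≤11, 3·3+5·0=9≤11, objective 9.
(u,v)=(2,1): 3·2+2·1=8≤11, 3·2+5·1=11≤11, objective 8.
No feasible integer point exceeds 9.

9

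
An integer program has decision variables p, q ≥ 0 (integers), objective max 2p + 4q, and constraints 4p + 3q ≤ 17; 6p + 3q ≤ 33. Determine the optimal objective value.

20

(p,q)=(0,5) is feasible, giving 20.
(p,q)=(1,4) is feasible, giving 18.
(p,q)=(0,4) is feasible, giving 16.
The best lattice point is (0,5), giving 20.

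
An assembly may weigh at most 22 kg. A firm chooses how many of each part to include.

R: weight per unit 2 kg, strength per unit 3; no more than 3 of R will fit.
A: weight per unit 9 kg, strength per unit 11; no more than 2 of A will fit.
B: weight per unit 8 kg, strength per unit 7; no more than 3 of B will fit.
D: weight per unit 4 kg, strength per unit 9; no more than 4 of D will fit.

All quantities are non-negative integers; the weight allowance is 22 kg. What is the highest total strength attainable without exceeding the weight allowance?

45

3×R and 4×D: weight 22 ≤ 22, strength 3·3 + 4·9 = 45.
2×R and 4×D: weight 20 ≤ 22, strength 2·3 + 4·9 = 42.
Best is 45.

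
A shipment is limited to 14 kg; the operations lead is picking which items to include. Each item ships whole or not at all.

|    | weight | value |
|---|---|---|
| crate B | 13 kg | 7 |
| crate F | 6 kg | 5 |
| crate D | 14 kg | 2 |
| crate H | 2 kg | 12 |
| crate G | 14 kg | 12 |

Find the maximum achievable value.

Take crate F and crate H: weight 6 + 2 = 8 ≤ 14, value 5 + 12 = 17.
No other feasible combination does better.

17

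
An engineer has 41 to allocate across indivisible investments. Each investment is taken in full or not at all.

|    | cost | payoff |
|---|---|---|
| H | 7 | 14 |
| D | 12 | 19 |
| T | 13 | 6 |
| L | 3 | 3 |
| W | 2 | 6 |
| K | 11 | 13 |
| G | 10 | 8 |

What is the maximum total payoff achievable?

55

Allowing fractional choices, the relaxed optimum would be about 59.8, but investments are indivisible.
H + D + L + W + K: cost 7 + 12 + 3 + 2 + 11 = 35 ≤ 41, payoff 14 + 19 + 3 + 6 + 13 = 55.
H + D + K + G: cost 7 + 12 + 11 + 10 = 40 ≤ 41, payoff 14 + 19 + 13 + 8 = 54.
Best is H, D, L, W, and K with total payoff 55.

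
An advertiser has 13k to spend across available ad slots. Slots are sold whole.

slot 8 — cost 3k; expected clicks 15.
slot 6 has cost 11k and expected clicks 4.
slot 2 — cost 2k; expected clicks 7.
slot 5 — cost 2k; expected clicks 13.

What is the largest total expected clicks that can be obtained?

35

slot 8 + slot 5: cost 3 + 2 = 5 ≤ 13, expected clicks 15 + 13 = 28.
slot 8 + slot 2 + slot 5: cost 3 + 2 + 2 = 7 ≤ 13, expected clicks 15 + 7 + 13 = 35.
slot 8 + slot 2: cost 3 + 2 = 5 ≤ 13, expected clicks 15 + 7 = 22.
Best is slot 8, slot 2, and slot 5 with total expected clicks 35.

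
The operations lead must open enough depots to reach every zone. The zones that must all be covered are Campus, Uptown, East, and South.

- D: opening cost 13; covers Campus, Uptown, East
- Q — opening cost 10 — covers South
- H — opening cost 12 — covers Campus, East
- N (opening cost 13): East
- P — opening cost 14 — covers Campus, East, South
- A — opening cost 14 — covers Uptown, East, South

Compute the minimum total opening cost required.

Choose D and Q: together they cover Campus, Uptown, East, South — every zone.
Total opening cost: 13 + 10 = 23.

23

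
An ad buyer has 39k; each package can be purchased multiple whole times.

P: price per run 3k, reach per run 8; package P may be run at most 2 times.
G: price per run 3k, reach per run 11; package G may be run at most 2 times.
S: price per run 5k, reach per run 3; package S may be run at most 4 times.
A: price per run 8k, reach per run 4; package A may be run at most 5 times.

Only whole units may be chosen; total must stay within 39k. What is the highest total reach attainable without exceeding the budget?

G has the best ratio (11/3); taking only G gives at most 2×11 = 22 (stopped by the supply cap of 2).
Mixing does better — 2×P, 2×G, 2×S, and 2×A: price 38 ≤ 39, reach 2·8 + 2·11 + 2·3 + 2·4 = 52.

52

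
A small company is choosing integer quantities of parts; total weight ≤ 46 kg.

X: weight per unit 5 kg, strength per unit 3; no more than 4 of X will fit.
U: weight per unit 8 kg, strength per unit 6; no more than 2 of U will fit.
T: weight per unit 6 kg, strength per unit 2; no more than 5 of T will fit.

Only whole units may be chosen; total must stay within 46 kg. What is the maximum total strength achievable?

4×X, 2×U, and 1×T: weight 42 ≤ 46, strength 4·3 + 2·6 + 1·2 = 26.
3×X, 2×U, and 2×T: weight 43 ≤ 46, strength 3·3 + 2·6 + 2·2 = 25.
Best is 26.

26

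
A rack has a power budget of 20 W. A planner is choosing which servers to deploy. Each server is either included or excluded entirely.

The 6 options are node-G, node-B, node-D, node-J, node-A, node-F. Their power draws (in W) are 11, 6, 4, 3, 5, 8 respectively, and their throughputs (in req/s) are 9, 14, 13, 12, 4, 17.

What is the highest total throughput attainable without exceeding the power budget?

46

Allowing fractional choices, the relaxed optimum would be about 53.9, but servers are indivisible.
node-B + node-D + node-F: power draw 6 + 4 + 8 = 18 ≤ 20, throughput 14 + 13 + 17 = 44.
node-B + node-J + node-F: power draw 6 + 3 + 8 = 17 ≤ 20, throughput 14 + 12 + 17 = 43.
node-D + node-J + node-A + node-F: power draw 4 + 3 + 5 + 8 = 20 ≤ 20, throughput 13 + 12 + 4 + 17 = 46.
Best is node-D, node-J, node-A, and node-F with total throughput 46.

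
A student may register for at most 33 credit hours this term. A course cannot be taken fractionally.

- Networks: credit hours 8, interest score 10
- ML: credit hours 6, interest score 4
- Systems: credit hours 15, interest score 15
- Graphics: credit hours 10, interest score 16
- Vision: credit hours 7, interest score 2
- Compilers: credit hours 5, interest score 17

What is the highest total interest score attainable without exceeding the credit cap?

48

Systems + Graphics + Compilers: credit hours 15 + 10 + 5 = 30 ≤ 33, interest score 15 + 16 + 17 = 48.
Networks + ML + Graphics + Compilers: credit hours 8 + 6 + 10 + 5 = 29 ≤ 33, interest score 10 + 4 + 16 + 17 = 47.
Best is Systems, Graphics, and Compilers with total interest score 48.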